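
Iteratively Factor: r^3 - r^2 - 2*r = (r + 1)*(r^2 - 2*r) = r*(r + 1)*(r - 2)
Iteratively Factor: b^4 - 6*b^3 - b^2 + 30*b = (b)*(b^3 - 6*b^2 - b + 30) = b*(b - 5)*(b^2 - b - 6) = b*(b - 5)*(b - 3)*(b + 2)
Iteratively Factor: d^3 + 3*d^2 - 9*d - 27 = (d + 3)*(d^2 - 9) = (d - 3)*(d + 3)*(d + 3)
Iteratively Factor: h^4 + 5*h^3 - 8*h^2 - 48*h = (h + 4)*(h^3 + h^2 - 12*h) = h*(h + 4)*(h^2 + h - 12) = h*(h + 4)^2*(h - 3)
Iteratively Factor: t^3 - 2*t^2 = (t)*(t^2 - 2*t) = t*(t - 2)*(t)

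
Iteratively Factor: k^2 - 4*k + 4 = (k - 2)*(k - 2)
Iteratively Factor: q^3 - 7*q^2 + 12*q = (q - 4)*(q^2 - 3*q) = (q - 4)*(q - 3)*(q)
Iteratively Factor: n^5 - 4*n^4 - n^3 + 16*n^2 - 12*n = (n - 3)*(n^4 - n^3 - 4*n^2 + 4*n) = (n - 3)*(n - 1)*(n^3 - 4*n) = (n - 3)*(n - 1)*(n + 2)*(n^2 - 2*n) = n*(n - 3)*(n - 1)*(n + 2)*(n - 2)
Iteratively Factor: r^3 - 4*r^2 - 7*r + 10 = (r + 2)*(r^2 - 6*r + 5) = (r - 1)*(r + 2)*(r - 5)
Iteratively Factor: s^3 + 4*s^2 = (s)*(s^2 + 4*s) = s*(s + 4)*(s)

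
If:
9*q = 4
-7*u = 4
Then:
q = 4/9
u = -4/7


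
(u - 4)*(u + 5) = u^2 + u - 20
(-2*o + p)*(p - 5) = -2*o*p + 10*o + p^2 - 5*p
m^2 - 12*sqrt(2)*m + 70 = (m - 7*sqrt(2))*(m - 5*sqrt(2))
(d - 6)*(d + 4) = d^2 - 2*d - 24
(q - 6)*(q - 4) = q^2 - 10*q + 24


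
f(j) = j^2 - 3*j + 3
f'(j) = 2*j - 3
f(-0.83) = 6.18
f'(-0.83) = -4.66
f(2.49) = 1.73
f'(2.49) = 1.98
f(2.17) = 1.20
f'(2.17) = 1.34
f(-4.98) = 42.74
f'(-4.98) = -12.96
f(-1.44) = 9.39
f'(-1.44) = -5.88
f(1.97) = 0.97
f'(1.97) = 0.94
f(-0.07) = 3.21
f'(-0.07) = -3.14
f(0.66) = 1.46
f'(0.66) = -1.68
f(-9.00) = 111.00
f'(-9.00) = -21.00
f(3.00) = 3.00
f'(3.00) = 3.00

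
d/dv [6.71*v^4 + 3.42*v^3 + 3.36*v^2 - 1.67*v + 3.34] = 26.84*v^3 + 10.26*v^2 + 6.72*v - 1.67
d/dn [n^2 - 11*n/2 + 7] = 2*n - 11/2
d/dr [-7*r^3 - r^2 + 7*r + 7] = -21*r^2 - 2*r + 7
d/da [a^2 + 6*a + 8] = 2*a + 6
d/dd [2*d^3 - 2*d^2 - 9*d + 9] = 6*d^2 - 4*d - 9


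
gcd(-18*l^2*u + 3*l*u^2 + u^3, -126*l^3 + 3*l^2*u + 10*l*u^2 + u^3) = -18*l^2 + 3*l*u + u^2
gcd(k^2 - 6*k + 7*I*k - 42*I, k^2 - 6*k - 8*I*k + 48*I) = k - 6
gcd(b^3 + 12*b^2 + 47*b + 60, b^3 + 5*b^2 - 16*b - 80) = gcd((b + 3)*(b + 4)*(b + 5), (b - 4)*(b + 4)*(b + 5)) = b^2 + 9*b + 20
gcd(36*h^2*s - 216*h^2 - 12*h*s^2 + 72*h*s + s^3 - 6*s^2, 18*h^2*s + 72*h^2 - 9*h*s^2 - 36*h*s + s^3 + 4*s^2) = -6*h + s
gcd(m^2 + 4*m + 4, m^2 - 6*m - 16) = m + 2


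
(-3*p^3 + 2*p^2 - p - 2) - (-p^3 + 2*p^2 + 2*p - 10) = -2*p^3 - 3*p + 8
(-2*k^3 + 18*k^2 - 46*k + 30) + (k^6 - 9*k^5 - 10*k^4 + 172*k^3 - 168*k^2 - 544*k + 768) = k^6 - 9*k^5 - 10*k^4 + 170*k^3 - 150*k^2 - 590*k + 798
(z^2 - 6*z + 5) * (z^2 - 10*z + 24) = z^4 - 16*z^3 + 89*z^2 - 194*z + 120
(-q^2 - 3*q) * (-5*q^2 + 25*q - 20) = 5*q^4 - 10*q^3 - 55*q^2 + 60*q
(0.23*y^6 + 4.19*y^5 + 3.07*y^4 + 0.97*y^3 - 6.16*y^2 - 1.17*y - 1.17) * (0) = 0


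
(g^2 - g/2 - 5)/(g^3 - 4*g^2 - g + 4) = (g^2 - g/2 - 5)/(g^3 - 4*g^2 - g + 4)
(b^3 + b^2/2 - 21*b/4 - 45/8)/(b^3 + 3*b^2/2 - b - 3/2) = (b^2 - b - 15/4)/(b^2 - 1)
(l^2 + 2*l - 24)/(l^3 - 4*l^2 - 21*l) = (-l^2 - 2*l + 24)/(l*(-l^2 + 4*l + 21))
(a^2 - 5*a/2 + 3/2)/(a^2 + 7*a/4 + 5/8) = 4*(2*a^2 - 5*a + 3)/(8*a^2 + 14*a + 5)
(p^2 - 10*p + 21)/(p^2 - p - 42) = (p - 3)/(p + 6)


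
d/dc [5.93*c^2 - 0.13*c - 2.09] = 11.86*c - 0.13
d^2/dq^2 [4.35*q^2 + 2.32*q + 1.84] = 8.70000000000000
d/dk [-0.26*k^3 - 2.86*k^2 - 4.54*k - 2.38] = -0.78*k^2 - 5.72*k - 4.54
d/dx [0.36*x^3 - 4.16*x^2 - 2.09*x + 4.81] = 1.08*x^2 - 8.32*x - 2.09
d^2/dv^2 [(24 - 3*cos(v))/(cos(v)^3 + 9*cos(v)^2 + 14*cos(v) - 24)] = 3*(-2777*(1 - cos(v)^2)^2 + 15*sin(v)^6*cos(v) + 63*sin(v)^6 + 19*cos(v)^7 + 18*cos(v)^6 - 818*cos(v)^5 - 2393*cos(v)^3 - 9237*cos(v)^2 + 3777*cos(v) + 8634)/((cos(v) - 1)^3*(cos(v) + 4)^3*(cos(v) + 6)^3)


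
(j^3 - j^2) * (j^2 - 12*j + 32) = j^5 - 13*j^4 + 44*j^3 - 32*j^2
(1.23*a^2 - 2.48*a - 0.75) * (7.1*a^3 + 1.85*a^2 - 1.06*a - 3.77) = 8.733*a^5 - 15.3325*a^4 - 11.2168*a^3 - 3.3958*a^2 + 10.1446*a + 2.8275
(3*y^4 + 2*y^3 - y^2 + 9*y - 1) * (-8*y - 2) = -24*y^5 - 22*y^4 + 4*y^3 - 70*y^2 - 10*y + 2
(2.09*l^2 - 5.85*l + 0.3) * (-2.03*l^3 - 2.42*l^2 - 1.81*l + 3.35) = -4.2427*l^5 + 6.8177*l^4 + 9.7651*l^3 + 16.864*l^2 - 20.1405*l + 1.005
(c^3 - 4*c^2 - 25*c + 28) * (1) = c^3 - 4*c^2 - 25*c + 28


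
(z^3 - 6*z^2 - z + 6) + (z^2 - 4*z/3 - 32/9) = z^3 - 5*z^2 - 7*z/3 + 22/9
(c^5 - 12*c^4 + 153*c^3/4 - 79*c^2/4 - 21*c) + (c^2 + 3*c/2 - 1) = c^5 - 12*c^4 + 153*c^3/4 - 75*c^2/4 - 39*c/2 - 1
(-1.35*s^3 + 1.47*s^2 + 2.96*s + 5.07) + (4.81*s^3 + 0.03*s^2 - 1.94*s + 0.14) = 3.46*s^3 + 1.5*s^2 + 1.02*s + 5.21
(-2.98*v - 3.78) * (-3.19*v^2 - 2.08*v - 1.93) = 9.5062*v^3 + 18.2566*v^2 + 13.6138*v + 7.2954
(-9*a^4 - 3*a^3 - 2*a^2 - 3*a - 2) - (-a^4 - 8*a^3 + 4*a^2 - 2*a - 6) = -8*a^4 + 5*a^3 - 6*a^2 - a + 4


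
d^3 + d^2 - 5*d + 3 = (d - 1)^2*(d + 3)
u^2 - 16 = (u - 4)*(u + 4)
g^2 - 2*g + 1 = (g - 1)^2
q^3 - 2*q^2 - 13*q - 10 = (q - 5)*(q + 1)*(q + 2)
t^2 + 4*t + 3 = (t + 1)*(t + 3)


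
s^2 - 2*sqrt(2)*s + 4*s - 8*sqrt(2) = (s + 4)*(s - 2*sqrt(2))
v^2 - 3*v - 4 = (v - 4)*(v + 1)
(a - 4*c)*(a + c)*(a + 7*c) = a^3 + 4*a^2*c - 25*a*c^2 - 28*c^3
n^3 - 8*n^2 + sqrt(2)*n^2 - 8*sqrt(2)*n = n*(n - 8)*(n + sqrt(2))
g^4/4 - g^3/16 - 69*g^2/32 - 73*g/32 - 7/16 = (g/4 + 1/4)*(g - 7/2)*(g + 1/4)*(g + 2)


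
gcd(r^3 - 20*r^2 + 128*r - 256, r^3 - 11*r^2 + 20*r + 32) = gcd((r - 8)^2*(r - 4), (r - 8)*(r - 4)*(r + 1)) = r^2 - 12*r + 32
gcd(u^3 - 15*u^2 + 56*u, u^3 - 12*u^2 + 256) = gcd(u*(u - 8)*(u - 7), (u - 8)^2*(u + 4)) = u - 8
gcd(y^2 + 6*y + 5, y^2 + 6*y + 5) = y^2 + 6*y + 5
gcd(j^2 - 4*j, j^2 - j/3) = j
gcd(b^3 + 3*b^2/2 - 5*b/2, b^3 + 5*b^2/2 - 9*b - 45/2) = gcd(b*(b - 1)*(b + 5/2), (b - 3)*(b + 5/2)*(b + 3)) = b + 5/2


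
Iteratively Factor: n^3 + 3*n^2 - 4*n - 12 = (n + 2)*(n^2 + n - 6) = (n - 2)*(n + 2)*(n + 3)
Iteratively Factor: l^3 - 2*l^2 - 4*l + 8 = (l + 2)*(l^2 - 4*l + 4) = (l - 2)*(l + 2)*(l - 2)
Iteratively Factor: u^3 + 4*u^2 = (u)*(u^2 + 4*u) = u*(u + 4)*(u)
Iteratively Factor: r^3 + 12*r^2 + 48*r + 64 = (r + 4)*(r^2 + 8*r + 16) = (r + 4)^2*(r + 4)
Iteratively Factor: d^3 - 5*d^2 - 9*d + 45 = (d - 3)*(d^2 - 2*d - 15) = (d - 5)*(d - 3)*(d + 3)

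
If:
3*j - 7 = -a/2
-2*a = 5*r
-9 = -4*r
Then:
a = -45/8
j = 157/48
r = 9/4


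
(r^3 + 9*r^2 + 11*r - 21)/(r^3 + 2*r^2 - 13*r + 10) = (r^2 + 10*r + 21)/(r^2 + 3*r - 10)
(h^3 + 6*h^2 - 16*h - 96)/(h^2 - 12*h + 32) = (h^2 + 10*h + 24)/(h - 8)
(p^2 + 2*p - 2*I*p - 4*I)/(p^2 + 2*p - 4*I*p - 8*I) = (p - 2*I)/(p - 4*I)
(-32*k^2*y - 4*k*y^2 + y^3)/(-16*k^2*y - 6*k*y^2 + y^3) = (4*k + y)/(2*k + y)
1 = 1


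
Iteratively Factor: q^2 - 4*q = (q - 4)*(q)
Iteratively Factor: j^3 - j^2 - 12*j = (j)*(j^2 - j - 12) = j*(j - 4)*(j + 3)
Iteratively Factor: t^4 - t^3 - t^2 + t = (t + 1)*(t^3 - 2*t^2 + t) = t*(t + 1)*(t^2 - 2*t + 1) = t*(t - 1)*(t + 1)*(t - 1)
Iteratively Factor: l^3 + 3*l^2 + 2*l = (l)*(l^2 + 3*l + 2) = l*(l + 1)*(l + 2)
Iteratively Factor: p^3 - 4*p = (p)*(p^2 - 4) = p*(p - 2)*(p + 2)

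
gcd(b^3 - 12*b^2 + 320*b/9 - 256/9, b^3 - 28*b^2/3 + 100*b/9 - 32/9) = b - 8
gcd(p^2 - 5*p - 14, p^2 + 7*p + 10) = p + 2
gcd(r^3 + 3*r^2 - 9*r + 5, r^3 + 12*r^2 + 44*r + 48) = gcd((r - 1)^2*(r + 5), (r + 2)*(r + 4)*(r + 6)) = 1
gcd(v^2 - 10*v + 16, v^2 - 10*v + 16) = v^2 - 10*v + 16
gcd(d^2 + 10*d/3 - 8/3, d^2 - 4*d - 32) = d + 4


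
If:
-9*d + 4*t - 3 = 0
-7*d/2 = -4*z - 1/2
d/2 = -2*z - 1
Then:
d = -1/3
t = 0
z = -5/12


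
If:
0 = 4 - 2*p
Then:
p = 2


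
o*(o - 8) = o^2 - 8*o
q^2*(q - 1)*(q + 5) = q^4 + 4*q^3 - 5*q^2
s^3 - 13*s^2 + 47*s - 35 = (s - 7)*(s - 5)*(s - 1)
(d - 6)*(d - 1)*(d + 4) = d^3 - 3*d^2 - 22*d + 24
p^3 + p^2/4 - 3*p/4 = p*(p - 3/4)*(p + 1)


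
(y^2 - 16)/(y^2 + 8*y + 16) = (y - 4)/(y + 4)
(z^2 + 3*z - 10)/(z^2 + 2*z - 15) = (z - 2)/(z - 3)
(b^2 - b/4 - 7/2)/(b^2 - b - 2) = (b + 7/4)/(b + 1)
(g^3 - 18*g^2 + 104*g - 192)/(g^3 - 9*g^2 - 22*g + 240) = (g - 4)/(g + 5)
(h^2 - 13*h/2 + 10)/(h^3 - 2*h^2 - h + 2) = (h^2 - 13*h/2 + 10)/(h^3 - 2*h^2 - h + 2)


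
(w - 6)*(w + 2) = w^2 - 4*w - 12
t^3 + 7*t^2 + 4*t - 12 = (t - 1)*(t + 2)*(t + 6)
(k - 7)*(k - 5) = k^2 - 12*k + 35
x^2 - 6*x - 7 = (x - 7)*(x + 1)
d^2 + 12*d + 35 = (d + 5)*(d + 7)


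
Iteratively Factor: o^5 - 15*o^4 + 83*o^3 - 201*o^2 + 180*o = (o - 5)*(o^4 - 10*o^3 + 33*o^2 - 36*o) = (o - 5)*(o - 3)*(o^3 - 7*o^2 + 12*o) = (o - 5)*(o - 3)^2*(o^2 - 4*o) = o*(o - 5)*(o - 3)^2*(o - 4)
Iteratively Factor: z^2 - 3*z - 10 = (z + 2)*(z - 5)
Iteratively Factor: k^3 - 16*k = (k)*(k^2 - 16) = k*(k - 4)*(k + 4)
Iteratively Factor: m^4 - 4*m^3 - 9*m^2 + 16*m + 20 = (m - 5)*(m^3 + m^2 - 4*m - 4) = (m - 5)*(m + 2)*(m^2 - m - 2) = (m - 5)*(m - 2)*(m + 2)*(m + 1)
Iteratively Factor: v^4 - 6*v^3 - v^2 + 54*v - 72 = (v + 3)*(v^3 - 9*v^2 + 26*v - 24) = (v - 3)*(v + 3)*(v^2 - 6*v + 8) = (v - 3)*(v - 2)*(v + 3)*(v - 4)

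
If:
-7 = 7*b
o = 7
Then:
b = -1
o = 7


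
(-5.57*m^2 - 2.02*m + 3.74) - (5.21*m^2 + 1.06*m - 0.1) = -10.78*m^2 - 3.08*m + 3.84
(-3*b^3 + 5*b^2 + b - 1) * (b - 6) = -3*b^4 + 23*b^3 - 29*b^2 - 7*b + 6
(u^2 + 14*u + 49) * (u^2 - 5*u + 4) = u^4 + 9*u^3 - 17*u^2 - 189*u + 196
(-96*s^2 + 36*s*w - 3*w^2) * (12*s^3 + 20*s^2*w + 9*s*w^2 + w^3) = -1152*s^5 - 1488*s^4*w - 180*s^3*w^2 + 168*s^2*w^3 + 9*s*w^4 - 3*w^5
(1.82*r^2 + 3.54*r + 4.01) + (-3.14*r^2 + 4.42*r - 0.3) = -1.32*r^2 + 7.96*r + 3.71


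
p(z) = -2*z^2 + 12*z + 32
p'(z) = 12 - 4*z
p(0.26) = 34.98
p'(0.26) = 10.96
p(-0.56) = 24.65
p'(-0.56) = 14.24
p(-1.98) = 0.40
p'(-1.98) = 19.92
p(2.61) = 49.70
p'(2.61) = 1.56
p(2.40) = 49.28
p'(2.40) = 2.40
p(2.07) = 48.27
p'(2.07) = 3.72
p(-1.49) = 9.68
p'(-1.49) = 17.96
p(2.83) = 49.94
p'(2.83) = 0.68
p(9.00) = -22.00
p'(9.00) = -24.00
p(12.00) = -112.00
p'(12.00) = -36.00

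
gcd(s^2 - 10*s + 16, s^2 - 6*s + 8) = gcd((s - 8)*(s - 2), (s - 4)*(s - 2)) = s - 2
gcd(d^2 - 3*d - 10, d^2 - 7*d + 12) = 1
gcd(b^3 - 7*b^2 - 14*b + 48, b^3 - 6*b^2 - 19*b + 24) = b^2 - 5*b - 24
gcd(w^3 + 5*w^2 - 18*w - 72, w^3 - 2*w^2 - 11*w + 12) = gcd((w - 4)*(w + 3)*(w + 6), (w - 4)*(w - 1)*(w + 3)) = w^2 - w - 12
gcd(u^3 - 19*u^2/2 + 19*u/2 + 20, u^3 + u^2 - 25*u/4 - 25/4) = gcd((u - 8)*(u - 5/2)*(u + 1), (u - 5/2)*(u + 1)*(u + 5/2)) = u^2 - 3*u/2 - 5/2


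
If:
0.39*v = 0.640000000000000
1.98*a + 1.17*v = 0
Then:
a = -0.97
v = 1.64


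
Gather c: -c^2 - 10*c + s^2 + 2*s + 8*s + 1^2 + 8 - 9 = -c^2 - 10*c + s^2 + 10*s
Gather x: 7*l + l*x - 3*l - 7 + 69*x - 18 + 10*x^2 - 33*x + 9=4*l + 10*x^2 + x*(l + 36) - 16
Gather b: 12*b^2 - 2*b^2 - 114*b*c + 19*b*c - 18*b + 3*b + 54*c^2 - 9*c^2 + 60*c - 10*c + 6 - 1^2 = 10*b^2 + b*(-95*c - 15) + 45*c^2 + 50*c + 5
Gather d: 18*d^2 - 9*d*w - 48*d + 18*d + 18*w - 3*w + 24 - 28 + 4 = 18*d^2 + d*(-9*w - 30) + 15*w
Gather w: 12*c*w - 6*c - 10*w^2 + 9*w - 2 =-6*c - 10*w^2 + w*(12*c + 9) - 2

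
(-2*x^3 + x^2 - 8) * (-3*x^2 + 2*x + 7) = 6*x^5 - 7*x^4 - 12*x^3 + 31*x^2 - 16*x - 56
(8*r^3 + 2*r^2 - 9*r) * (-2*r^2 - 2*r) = -16*r^5 - 20*r^4 + 14*r^3 + 18*r^2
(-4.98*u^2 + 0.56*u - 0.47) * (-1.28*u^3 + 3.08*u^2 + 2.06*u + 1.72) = 6.3744*u^5 - 16.0552*u^4 - 7.9324*u^3 - 8.8596*u^2 - 0.00499999999999989*u - 0.8084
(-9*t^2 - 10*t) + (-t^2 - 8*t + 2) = -10*t^2 - 18*t + 2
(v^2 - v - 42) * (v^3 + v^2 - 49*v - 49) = v^5 - 92*v^3 - 42*v^2 + 2107*v + 2058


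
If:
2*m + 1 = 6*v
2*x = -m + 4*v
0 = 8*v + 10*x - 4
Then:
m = -2/13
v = 3/26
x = 4/13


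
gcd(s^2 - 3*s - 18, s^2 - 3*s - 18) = s^2 - 3*s - 18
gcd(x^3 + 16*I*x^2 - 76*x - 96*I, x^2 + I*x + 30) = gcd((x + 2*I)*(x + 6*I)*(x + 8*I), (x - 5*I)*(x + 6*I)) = x + 6*I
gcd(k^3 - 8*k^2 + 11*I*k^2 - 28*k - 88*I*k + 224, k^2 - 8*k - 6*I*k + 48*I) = k - 8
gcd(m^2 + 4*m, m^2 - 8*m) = m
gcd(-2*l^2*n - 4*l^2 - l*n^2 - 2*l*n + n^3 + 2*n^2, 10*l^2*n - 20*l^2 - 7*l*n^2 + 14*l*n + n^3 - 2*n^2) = 2*l - n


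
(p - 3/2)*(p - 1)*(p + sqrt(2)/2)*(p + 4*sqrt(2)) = p^4 - 5*p^3/2 + 9*sqrt(2)*p^3/2 - 45*sqrt(2)*p^2/4 + 11*p^2/2 - 10*p + 27*sqrt(2)*p/4 + 6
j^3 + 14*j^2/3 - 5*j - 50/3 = (j - 2)*(j + 5/3)*(j + 5)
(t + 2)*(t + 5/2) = t^2 + 9*t/2 + 5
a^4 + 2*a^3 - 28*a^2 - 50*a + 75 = (a - 5)*(a - 1)*(a + 3)*(a + 5)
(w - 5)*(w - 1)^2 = w^3 - 7*w^2 + 11*w - 5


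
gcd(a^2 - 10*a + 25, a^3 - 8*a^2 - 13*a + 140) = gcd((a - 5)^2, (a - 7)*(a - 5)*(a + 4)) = a - 5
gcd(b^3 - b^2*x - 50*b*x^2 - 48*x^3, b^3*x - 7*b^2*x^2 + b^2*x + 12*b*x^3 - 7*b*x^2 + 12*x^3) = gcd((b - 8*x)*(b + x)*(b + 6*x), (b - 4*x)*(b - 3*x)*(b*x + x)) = 1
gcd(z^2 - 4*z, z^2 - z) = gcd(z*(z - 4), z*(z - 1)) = z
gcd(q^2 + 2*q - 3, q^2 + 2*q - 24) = 1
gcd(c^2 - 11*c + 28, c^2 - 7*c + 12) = c - 4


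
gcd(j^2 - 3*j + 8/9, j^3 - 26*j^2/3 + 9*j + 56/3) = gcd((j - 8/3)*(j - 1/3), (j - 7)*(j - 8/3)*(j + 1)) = j - 8/3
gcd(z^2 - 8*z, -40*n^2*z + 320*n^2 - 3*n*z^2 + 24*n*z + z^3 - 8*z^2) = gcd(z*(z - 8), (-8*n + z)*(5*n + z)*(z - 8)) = z - 8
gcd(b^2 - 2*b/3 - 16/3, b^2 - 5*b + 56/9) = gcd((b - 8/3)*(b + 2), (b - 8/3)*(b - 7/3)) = b - 8/3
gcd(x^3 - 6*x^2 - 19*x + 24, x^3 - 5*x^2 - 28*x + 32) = x^2 - 9*x + 8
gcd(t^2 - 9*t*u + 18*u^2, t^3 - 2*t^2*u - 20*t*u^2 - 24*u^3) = t - 6*u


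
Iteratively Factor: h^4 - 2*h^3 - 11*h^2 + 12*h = (h + 3)*(h^3 - 5*h^2 + 4*h) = (h - 4)*(h + 3)*(h^2 - h) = (h - 4)*(h - 1)*(h + 3)*(h)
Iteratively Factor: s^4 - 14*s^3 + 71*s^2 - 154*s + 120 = (s - 5)*(s^3 - 9*s^2 + 26*s - 24) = (s - 5)*(s - 2)*(s^2 - 7*s + 12) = (s - 5)*(s - 4)*(s - 2)*(s - 3)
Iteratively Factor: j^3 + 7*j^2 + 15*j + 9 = (j + 1)*(j^2 + 6*j + 9) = (j + 1)*(j + 3)*(j + 3)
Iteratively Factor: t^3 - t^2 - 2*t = (t - 2)*(t^2 + t) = t*(t - 2)*(t + 1)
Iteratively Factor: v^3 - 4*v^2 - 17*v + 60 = (v + 4)*(v^2 - 8*v + 15) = (v - 5)*(v + 4)*(v - 3)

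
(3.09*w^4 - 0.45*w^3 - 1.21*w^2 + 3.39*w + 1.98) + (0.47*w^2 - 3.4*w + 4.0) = 3.09*w^4 - 0.45*w^3 - 0.74*w^2 - 0.00999999999999979*w + 5.98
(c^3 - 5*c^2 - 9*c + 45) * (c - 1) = c^4 - 6*c^3 - 4*c^2 + 54*c - 45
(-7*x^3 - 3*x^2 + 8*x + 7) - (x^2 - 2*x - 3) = -7*x^3 - 4*x^2 + 10*x + 10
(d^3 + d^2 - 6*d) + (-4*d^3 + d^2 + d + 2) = -3*d^3 + 2*d^2 - 5*d + 2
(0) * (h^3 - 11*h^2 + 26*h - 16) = 0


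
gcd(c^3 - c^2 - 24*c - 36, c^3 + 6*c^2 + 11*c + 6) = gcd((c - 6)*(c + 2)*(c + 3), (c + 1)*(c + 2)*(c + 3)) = c^2 + 5*c + 6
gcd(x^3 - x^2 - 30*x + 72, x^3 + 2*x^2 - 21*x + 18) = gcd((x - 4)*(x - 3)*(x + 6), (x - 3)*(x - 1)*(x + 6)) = x^2 + 3*x - 18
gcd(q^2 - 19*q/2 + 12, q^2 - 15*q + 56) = q - 8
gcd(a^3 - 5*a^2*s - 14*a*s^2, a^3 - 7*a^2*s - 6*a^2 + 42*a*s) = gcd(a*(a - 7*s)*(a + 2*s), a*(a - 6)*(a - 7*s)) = -a^2 + 7*a*s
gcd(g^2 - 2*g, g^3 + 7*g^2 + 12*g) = g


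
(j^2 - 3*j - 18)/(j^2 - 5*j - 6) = (j + 3)/(j + 1)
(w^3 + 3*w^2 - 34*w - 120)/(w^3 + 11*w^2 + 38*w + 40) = (w - 6)/(w + 2)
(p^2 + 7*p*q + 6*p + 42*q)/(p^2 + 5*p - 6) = (p + 7*q)/(p - 1)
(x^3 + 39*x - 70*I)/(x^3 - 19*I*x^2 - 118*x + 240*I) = (x^2 + 5*I*x + 14)/(x^2 - 14*I*x - 48)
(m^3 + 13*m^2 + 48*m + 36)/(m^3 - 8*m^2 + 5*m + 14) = (m^2 + 12*m + 36)/(m^2 - 9*m + 14)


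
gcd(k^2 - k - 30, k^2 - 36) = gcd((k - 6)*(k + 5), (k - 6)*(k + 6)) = k - 6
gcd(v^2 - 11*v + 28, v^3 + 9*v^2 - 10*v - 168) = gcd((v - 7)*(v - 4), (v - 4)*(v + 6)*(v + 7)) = v - 4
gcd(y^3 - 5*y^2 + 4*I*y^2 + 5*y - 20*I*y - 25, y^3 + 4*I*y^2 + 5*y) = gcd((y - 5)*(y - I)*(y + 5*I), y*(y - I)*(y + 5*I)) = y^2 + 4*I*y + 5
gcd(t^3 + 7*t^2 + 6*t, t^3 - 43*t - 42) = t^2 + 7*t + 6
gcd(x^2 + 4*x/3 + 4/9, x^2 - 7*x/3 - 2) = x + 2/3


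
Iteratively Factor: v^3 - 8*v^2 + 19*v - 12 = (v - 4)*(v^2 - 4*v + 3) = (v - 4)*(v - 3)*(v - 1)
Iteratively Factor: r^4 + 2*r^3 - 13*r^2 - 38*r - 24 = (r + 3)*(r^3 - r^2 - 10*r - 8) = (r + 2)*(r + 3)*(r^2 - 3*r - 4) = (r - 4)*(r + 2)*(r + 3)*(r + 1)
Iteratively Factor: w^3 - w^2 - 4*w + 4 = (w - 2)*(w^2 + w - 2) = (w - 2)*(w + 2)*(w - 1)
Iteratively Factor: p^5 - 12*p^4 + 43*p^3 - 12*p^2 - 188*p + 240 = (p - 5)*(p^4 - 7*p^3 + 8*p^2 + 28*p - 48) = (p - 5)*(p - 2)*(p^3 - 5*p^2 - 2*p + 24) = (p - 5)*(p - 4)*(p - 2)*(p^2 - p - 6) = (p - 5)*(p - 4)*(p - 3)*(p - 2)*(p + 2)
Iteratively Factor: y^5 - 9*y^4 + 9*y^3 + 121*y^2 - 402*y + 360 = (y + 4)*(y^4 - 13*y^3 + 61*y^2 - 123*y + 90) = (y - 2)*(y + 4)*(y^3 - 11*y^2 + 39*y - 45) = (y - 3)*(y - 2)*(y + 4)*(y^2 - 8*y + 15) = (y - 3)^2*(y - 2)*(y + 4)*(y - 5)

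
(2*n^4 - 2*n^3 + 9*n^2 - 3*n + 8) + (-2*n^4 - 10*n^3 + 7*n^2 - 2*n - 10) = -12*n^3 + 16*n^2 - 5*n - 2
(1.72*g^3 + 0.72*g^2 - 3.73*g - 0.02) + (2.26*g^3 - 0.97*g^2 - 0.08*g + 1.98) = 3.98*g^3 - 0.25*g^2 - 3.81*g + 1.96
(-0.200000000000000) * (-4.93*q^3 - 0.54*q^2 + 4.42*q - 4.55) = 0.986*q^3 + 0.108*q^2 - 0.884*q + 0.91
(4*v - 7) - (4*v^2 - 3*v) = -4*v^2 + 7*v - 7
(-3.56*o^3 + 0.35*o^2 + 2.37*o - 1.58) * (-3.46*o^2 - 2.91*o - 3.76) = 12.3176*o^5 + 9.1486*o^4 + 4.1669*o^3 - 2.7459*o^2 - 4.3134*o + 5.9408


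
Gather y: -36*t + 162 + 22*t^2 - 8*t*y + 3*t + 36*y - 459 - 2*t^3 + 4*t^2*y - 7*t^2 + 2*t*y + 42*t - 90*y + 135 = -2*t^3 + 15*t^2 + 9*t + y*(4*t^2 - 6*t - 54) - 162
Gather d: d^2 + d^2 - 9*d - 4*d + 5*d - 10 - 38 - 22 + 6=2*d^2 - 8*d - 64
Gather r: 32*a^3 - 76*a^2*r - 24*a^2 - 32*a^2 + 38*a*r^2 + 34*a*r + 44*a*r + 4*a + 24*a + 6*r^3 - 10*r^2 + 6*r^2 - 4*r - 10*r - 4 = 32*a^3 - 56*a^2 + 28*a + 6*r^3 + r^2*(38*a - 4) + r*(-76*a^2 + 78*a - 14) - 4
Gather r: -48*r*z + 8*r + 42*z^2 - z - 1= r*(8 - 48*z) + 42*z^2 - z - 1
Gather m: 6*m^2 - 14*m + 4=6*m^2 - 14*m + 4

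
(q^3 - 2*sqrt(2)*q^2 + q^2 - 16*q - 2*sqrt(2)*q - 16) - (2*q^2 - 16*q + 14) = q^3 - 2*sqrt(2)*q^2 - q^2 - 2*sqrt(2)*q - 30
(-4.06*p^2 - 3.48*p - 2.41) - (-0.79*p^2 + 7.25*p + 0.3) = -3.27*p^2 - 10.73*p - 2.71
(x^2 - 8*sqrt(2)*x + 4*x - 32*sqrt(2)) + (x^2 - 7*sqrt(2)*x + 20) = 2*x^2 - 15*sqrt(2)*x + 4*x - 32*sqrt(2) + 20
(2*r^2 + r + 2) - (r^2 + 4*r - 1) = r^2 - 3*r + 3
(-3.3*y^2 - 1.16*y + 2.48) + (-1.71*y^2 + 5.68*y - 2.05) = -5.01*y^2 + 4.52*y + 0.43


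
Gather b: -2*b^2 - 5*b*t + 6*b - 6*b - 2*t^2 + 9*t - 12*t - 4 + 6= -2*b^2 - 5*b*t - 2*t^2 - 3*t + 2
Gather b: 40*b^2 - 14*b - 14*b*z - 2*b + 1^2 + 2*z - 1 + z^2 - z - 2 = 40*b^2 + b*(-14*z - 16) + z^2 + z - 2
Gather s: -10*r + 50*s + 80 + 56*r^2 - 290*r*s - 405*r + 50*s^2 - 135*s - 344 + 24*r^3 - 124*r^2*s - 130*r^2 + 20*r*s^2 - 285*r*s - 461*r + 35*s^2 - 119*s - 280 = 24*r^3 - 74*r^2 - 876*r + s^2*(20*r + 85) + s*(-124*r^2 - 575*r - 204) - 544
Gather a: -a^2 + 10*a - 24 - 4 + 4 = -a^2 + 10*a - 24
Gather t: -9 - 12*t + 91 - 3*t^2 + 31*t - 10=-3*t^2 + 19*t + 72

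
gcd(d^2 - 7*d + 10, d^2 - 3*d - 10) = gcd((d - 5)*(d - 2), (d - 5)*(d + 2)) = d - 5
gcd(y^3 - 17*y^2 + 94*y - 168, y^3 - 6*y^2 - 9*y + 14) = y - 7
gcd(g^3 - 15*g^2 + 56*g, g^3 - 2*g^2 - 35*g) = g^2 - 7*g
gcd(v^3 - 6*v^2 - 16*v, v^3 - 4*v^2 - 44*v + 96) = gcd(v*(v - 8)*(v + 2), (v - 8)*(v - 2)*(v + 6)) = v - 8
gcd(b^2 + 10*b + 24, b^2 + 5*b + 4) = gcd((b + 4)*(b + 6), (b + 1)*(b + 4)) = b + 4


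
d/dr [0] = 0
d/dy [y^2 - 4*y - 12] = 2*y - 4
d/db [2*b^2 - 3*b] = 4*b - 3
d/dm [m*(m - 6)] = 2*m - 6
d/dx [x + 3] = 1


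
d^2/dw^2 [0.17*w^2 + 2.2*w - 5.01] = 0.340000000000000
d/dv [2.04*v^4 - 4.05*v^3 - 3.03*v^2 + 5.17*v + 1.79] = 8.16*v^3 - 12.15*v^2 - 6.06*v + 5.17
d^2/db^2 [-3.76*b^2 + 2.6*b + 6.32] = -7.52000000000000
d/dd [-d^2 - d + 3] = -2*d - 1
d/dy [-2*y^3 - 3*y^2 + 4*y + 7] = -6*y^2 - 6*y + 4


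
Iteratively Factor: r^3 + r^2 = (r + 1)*(r^2) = r*(r + 1)*(r)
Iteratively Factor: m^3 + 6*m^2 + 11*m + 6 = (m + 1)*(m^2 + 5*m + 6) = (m + 1)*(m + 2)*(m + 3)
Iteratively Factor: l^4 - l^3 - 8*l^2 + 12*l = (l - 2)*(l^3 + l^2 - 6*l) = l*(l - 2)*(l^2 + l - 6) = l*(l - 2)^2*(l + 3)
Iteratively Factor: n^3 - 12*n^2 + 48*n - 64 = (n - 4)*(n^2 - 8*n + 16) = (n - 4)^2*(n - 4)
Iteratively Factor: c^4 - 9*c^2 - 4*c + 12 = (c + 2)*(c^3 - 2*c^2 - 5*c + 6) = (c + 2)^2*(c^2 - 4*c + 3) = (c - 1)*(c + 2)^2*(c - 3)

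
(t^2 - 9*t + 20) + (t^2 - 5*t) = 2*t^2 - 14*t + 20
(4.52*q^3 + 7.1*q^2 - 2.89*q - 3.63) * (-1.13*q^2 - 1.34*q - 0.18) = -5.1076*q^5 - 14.0798*q^4 - 7.0619*q^3 + 6.6965*q^2 + 5.3844*q + 0.6534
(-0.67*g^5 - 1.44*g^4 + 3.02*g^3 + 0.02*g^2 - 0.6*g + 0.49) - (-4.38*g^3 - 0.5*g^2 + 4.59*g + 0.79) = -0.67*g^5 - 1.44*g^4 + 7.4*g^3 + 0.52*g^2 - 5.19*g - 0.3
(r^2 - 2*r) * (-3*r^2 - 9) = -3*r^4 + 6*r^3 - 9*r^2 + 18*r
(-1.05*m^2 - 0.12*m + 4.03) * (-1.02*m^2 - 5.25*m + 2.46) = 1.071*m^4 + 5.6349*m^3 - 6.0636*m^2 - 21.4527*m + 9.9138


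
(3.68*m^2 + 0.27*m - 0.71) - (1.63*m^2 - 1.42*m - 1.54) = 2.05*m^2 + 1.69*m + 0.83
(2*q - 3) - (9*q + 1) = -7*q - 4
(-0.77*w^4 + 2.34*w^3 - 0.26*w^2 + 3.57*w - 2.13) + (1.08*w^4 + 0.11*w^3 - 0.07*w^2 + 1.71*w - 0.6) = 0.31*w^4 + 2.45*w^3 - 0.33*w^2 + 5.28*w - 2.73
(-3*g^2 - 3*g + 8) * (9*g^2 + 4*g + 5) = -27*g^4 - 39*g^3 + 45*g^2 + 17*g + 40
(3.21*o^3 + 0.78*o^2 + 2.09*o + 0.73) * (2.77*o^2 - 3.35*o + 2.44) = 8.8917*o^5 - 8.5929*o^4 + 11.0087*o^3 - 3.0762*o^2 + 2.6541*o + 1.7812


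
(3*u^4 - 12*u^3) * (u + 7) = 3*u^5 + 9*u^4 - 84*u^3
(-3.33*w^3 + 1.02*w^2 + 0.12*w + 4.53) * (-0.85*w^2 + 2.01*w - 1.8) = 2.8305*w^5 - 7.5603*w^4 + 7.9422*w^3 - 5.4453*w^2 + 8.8893*w - 8.154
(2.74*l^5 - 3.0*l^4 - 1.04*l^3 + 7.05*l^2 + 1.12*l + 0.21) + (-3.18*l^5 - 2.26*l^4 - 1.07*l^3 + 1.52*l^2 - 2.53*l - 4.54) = -0.44*l^5 - 5.26*l^4 - 2.11*l^3 + 8.57*l^2 - 1.41*l - 4.33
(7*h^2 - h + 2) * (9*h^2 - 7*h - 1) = 63*h^4 - 58*h^3 + 18*h^2 - 13*h - 2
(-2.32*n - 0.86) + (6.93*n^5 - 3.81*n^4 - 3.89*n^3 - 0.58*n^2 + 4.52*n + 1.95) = 6.93*n^5 - 3.81*n^4 - 3.89*n^3 - 0.58*n^2 + 2.2*n + 1.09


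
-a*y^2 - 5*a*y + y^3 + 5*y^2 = y*(-a + y)*(y + 5)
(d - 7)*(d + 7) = d^2 - 49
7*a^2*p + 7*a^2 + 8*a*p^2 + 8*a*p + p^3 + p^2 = (a + p)*(7*a + p)*(p + 1)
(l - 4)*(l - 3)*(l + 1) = l^3 - 6*l^2 + 5*l + 12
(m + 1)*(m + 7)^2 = m^3 + 15*m^2 + 63*m + 49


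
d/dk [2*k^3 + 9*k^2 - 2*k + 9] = 6*k^2 + 18*k - 2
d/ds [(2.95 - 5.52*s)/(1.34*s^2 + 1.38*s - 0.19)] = (7.3968*s^2 - 7.906*s - 3.0222)/(1.7956*s^4 + 3.6984*s^3 + 1.3952*s^2 - 0.5244*s + 0.0361)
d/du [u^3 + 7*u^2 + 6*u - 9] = 3*u^2 + 14*u + 6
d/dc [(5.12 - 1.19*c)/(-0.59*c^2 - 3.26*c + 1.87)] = (-0.7021*c^2 + 6.0416*c + 14.4659)/(0.3481*c^4 + 3.8468*c^3 + 8.421*c^2 - 12.1924*c + 3.4969)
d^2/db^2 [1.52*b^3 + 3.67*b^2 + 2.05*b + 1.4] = 9.12*b + 7.34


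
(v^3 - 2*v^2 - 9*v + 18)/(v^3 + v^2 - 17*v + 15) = (v^2 + v - 6)/(v^2 + 4*v - 5)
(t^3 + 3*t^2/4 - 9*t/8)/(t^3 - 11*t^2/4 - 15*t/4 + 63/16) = 2*t/(2*t - 7)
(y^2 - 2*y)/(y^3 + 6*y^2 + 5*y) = (y - 2)/(y^2 + 6*y + 5)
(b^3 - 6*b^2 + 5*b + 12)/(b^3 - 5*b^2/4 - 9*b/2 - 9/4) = 4*(b - 4)/(4*b + 3)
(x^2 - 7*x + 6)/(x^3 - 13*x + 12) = (x - 6)/(x^2 + x - 12)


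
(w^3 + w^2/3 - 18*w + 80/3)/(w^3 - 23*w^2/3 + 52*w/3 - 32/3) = (w^2 + 3*w - 10)/(w^2 - 5*w + 4)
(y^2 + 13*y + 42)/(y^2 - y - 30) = (y^2 + 13*y + 42)/(y^2 - y - 30)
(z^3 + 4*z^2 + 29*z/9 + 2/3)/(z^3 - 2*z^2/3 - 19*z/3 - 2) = (z^2 + 11*z/3 + 2)/(z^2 - z - 6)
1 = 1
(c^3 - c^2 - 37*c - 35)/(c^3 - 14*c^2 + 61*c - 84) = (c^2 + 6*c + 5)/(c^2 - 7*c + 12)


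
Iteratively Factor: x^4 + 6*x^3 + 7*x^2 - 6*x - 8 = (x - 1)*(x^3 + 7*x^2 + 14*x + 8) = (x - 1)*(x + 2)*(x^2 + 5*x + 4) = (x - 1)*(x + 1)*(x + 2)*(x + 4)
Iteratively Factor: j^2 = (j)*(j)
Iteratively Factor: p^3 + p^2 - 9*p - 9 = (p + 3)*(p^2 - 2*p - 3) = (p + 1)*(p + 3)*(p - 3)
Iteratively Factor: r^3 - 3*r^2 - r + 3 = (r + 1)*(r^2 - 4*r + 3) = (r - 1)*(r + 1)*(r - 3)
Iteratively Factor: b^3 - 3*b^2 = (b)*(b^2 - 3*b) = b^2*(b - 3)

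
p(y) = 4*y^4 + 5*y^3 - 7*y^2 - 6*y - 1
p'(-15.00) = -50421.00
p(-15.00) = 184139.00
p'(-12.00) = -25326.00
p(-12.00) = 73367.00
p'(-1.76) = -22.12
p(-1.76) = -1.00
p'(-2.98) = -254.49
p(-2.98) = 137.85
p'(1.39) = 46.49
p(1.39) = 5.50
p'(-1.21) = 4.56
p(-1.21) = -4.27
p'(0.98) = 9.75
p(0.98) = -5.21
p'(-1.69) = -16.73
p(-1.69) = -2.36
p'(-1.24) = 3.92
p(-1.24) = -4.40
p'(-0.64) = 4.91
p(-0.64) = -0.67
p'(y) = 16*y^3 + 15*y^2 - 14*y - 6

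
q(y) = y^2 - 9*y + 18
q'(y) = 2*y - 9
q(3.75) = -1.69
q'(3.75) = -1.50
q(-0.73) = 25.10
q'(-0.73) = -10.46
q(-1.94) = 39.22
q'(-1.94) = -12.88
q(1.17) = 8.84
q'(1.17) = -6.66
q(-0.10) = 18.91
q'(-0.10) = -9.20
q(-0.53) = 23.05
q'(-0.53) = -10.06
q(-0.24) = 20.22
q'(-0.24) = -9.48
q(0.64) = 12.65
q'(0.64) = -7.72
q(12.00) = 54.00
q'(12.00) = 15.00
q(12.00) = 54.00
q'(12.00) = 15.00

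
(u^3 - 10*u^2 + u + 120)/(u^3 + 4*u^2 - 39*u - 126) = (u^2 - 13*u + 40)/(u^2 + u - 42)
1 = 1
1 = 1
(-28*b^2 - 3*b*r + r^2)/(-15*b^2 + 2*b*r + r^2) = (-28*b^2 - 3*b*r + r^2)/(-15*b^2 + 2*b*r + r^2)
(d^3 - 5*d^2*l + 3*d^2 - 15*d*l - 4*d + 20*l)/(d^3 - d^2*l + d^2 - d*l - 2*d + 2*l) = (d^2 - 5*d*l + 4*d - 20*l)/(d^2 - d*l + 2*d - 2*l)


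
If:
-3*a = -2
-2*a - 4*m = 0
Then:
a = 2/3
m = -1/3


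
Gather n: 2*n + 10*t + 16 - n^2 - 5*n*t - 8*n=-n^2 + n*(-5*t - 6) + 10*t + 16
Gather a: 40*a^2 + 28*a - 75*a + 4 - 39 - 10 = 40*a^2 - 47*a - 45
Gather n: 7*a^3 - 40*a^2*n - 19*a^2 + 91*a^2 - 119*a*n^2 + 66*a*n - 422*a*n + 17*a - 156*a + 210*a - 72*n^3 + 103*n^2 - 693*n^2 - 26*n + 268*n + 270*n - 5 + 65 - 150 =7*a^3 + 72*a^2 + 71*a - 72*n^3 + n^2*(-119*a - 590) + n*(-40*a^2 - 356*a + 512) - 90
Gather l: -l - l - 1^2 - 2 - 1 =-2*l - 4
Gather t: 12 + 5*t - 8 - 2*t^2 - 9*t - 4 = -2*t^2 - 4*t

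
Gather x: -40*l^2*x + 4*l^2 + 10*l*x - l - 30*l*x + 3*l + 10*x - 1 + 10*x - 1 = 4*l^2 + 2*l + x*(-40*l^2 - 20*l + 20) - 2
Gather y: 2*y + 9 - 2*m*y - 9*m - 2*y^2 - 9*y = -9*m - 2*y^2 + y*(-2*m - 7) + 9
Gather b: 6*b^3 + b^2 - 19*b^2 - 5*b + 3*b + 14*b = 6*b^3 - 18*b^2 + 12*b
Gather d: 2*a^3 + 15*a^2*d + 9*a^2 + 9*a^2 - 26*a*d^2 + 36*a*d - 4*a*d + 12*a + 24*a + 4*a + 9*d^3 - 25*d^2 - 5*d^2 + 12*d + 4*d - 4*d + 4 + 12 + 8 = 2*a^3 + 18*a^2 + 40*a + 9*d^3 + d^2*(-26*a - 30) + d*(15*a^2 + 32*a + 12) + 24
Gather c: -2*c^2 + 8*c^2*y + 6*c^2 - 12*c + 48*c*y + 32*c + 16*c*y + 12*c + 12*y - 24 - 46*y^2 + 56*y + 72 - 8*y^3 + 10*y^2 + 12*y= c^2*(8*y + 4) + c*(64*y + 32) - 8*y^3 - 36*y^2 + 80*y + 48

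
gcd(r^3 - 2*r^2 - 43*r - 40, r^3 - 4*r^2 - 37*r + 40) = r^2 - 3*r - 40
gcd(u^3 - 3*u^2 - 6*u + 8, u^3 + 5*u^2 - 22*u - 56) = u^2 - 2*u - 8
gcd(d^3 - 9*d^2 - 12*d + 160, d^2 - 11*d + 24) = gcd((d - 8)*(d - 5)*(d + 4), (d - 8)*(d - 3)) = d - 8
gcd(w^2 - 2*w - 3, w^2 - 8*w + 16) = 1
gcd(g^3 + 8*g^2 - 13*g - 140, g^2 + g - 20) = g^2 + g - 20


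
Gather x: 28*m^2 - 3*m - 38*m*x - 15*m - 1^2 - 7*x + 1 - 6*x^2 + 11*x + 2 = 28*m^2 - 18*m - 6*x^2 + x*(4 - 38*m) + 2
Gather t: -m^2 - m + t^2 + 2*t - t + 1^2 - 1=-m^2 - m + t^2 + t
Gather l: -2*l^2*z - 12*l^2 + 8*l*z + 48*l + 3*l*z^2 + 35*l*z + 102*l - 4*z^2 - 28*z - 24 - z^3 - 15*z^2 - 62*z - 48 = l^2*(-2*z - 12) + l*(3*z^2 + 43*z + 150) - z^3 - 19*z^2 - 90*z - 72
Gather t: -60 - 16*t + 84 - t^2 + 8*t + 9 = -t^2 - 8*t + 33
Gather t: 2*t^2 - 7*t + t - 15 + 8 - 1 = 2*t^2 - 6*t - 8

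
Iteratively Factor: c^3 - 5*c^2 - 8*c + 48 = (c + 3)*(c^2 - 8*c + 16) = (c - 4)*(c + 3)*(c - 4)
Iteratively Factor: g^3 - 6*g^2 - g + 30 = (g - 3)*(g^2 - 3*g - 10) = (g - 3)*(g + 2)*(g - 5)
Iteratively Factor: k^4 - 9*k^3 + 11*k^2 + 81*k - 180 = (k - 3)*(k^3 - 6*k^2 - 7*k + 60) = (k - 3)*(k + 3)*(k^2 - 9*k + 20) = (k - 5)*(k - 3)*(k + 3)*(k - 4)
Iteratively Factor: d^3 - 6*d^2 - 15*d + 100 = (d - 5)*(d^2 - d - 20) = (d - 5)^2*(d + 4)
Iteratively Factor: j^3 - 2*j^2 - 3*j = (j - 3)*(j^2 + j) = (j - 3)*(j + 1)*(j)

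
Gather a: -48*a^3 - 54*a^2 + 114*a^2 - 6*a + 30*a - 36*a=-48*a^3 + 60*a^2 - 12*a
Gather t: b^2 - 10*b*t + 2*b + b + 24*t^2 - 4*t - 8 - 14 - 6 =b^2 + 3*b + 24*t^2 + t*(-10*b - 4) - 28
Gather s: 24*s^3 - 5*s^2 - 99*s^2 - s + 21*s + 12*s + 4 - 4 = 24*s^3 - 104*s^2 + 32*s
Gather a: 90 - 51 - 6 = 33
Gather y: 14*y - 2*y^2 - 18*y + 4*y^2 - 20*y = 2*y^2 - 24*y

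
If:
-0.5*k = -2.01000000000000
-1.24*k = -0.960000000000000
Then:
No Solution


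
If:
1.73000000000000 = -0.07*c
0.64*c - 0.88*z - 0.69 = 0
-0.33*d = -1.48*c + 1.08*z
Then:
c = -24.71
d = -49.45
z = -18.76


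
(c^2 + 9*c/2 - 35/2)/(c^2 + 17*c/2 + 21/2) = (2*c - 5)/(2*c + 3)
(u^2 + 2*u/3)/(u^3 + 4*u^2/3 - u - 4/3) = u*(3*u + 2)/(3*u^3 + 4*u^2 - 3*u - 4)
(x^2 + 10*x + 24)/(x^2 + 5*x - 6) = (x + 4)/(x - 1)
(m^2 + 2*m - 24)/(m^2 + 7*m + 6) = (m - 4)/(m + 1)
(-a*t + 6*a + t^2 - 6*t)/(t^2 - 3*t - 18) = (-a + t)/(t + 3)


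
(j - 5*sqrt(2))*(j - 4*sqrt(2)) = j^2 - 9*sqrt(2)*j + 40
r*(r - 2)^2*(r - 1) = r^4 - 5*r^3 + 8*r^2 - 4*r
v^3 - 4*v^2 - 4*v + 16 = (v - 4)*(v - 2)*(v + 2)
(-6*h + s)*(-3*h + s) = 18*h^2 - 9*h*s + s^2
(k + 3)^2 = k^2 + 6*k + 9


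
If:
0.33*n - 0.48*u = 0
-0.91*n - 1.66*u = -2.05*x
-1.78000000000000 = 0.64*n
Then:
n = -2.78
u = -1.91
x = -2.78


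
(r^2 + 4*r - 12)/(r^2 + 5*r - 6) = (r - 2)/(r - 1)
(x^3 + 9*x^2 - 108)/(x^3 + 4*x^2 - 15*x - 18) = (x + 6)/(x + 1)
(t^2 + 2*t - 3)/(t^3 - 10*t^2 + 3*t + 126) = (t - 1)/(t^2 - 13*t + 42)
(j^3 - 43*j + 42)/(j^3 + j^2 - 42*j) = (j - 1)/j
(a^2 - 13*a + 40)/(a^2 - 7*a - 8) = (a - 5)/(a + 1)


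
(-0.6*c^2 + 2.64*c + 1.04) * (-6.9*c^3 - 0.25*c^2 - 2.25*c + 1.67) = 4.14*c^5 - 18.066*c^4 - 6.486*c^3 - 7.202*c^2 + 2.0688*c + 1.7368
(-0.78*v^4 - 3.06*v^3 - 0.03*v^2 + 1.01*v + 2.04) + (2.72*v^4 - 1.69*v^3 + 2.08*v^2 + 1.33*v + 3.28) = 1.94*v^4 - 4.75*v^3 + 2.05*v^2 + 2.34*v + 5.32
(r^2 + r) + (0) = r^2 + r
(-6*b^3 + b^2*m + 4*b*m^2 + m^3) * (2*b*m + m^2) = -12*b^4*m - 4*b^3*m^2 + 9*b^2*m^3 + 6*b*m^4 + m^5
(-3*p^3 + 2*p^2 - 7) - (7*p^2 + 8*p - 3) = -3*p^3 - 5*p^2 - 8*p - 4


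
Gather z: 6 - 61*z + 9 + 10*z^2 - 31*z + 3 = 10*z^2 - 92*z + 18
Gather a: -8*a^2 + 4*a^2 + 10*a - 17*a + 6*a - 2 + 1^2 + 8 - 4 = -4*a^2 - a + 3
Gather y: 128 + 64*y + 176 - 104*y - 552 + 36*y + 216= -4*y - 32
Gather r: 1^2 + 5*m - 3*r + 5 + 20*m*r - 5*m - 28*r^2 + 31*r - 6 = -28*r^2 + r*(20*m + 28)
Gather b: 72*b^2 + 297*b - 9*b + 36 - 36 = 72*b^2 + 288*b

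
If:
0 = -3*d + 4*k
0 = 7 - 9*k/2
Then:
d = 56/27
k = 14/9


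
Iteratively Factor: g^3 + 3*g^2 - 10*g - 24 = (g + 4)*(g^2 - g - 6) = (g - 3)*(g + 4)*(g + 2)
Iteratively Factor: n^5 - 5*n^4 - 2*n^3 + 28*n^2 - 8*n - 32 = (n + 2)*(n^4 - 7*n^3 + 12*n^2 + 4*n - 16) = (n - 2)*(n + 2)*(n^3 - 5*n^2 + 2*n + 8) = (n - 2)*(n + 1)*(n + 2)*(n^2 - 6*n + 8) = (n - 4)*(n - 2)*(n + 1)*(n + 2)*(n - 2)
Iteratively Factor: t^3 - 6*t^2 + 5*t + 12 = (t - 4)*(t^2 - 2*t - 3) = (t - 4)*(t + 1)*(t - 3)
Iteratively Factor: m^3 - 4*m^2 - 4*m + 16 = (m - 4)*(m^2 - 4) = (m - 4)*(m - 2)*(m + 2)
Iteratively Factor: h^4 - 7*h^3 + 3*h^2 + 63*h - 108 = (h - 4)*(h^3 - 3*h^2 - 9*h + 27) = (h - 4)*(h + 3)*(h^2 - 6*h + 9) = (h - 4)*(h - 3)*(h + 3)*(h - 3)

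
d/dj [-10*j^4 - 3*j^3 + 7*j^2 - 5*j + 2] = -40*j^3 - 9*j^2 + 14*j - 5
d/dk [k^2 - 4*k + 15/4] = 2*k - 4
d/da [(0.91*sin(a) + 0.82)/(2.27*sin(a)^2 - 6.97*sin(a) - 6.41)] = (-3.7228*sin(a) + 1.03285*cos(2*a) - 1.15055)*cos(a)/(-2.27*sin(a)^2 + 6.97*sin(a) + 6.41)^2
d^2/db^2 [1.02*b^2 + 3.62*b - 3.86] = 2.04000000000000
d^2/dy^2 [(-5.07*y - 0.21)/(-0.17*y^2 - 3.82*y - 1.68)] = ((0.34*y + 3.82)*(0.68*y + 7.64)*(5.07*y + 0.21) - (5.1714*y + 38.8062)*(0.17*y^2 + 3.82*y + 1.68))/(0.17*y^2 + 3.82*y + 1.68)^3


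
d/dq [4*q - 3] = 4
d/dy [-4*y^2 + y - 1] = 1 - 8*y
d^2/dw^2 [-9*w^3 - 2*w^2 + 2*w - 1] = -54*w - 4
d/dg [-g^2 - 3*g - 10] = -2*g - 3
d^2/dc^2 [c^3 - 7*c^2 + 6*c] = 6*c - 14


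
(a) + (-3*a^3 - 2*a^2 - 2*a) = -3*a^3 - 2*a^2 - a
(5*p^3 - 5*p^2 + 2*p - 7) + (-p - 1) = 5*p^3 - 5*p^2 + p - 8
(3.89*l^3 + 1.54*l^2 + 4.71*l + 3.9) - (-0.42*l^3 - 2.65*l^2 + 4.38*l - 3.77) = 4.31*l^3 + 4.19*l^2 + 0.33*l + 7.67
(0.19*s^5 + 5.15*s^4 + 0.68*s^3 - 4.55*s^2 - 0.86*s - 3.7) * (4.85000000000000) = 0.9215*s^5 + 24.9775*s^4 + 3.298*s^3 - 22.0675*s^2 - 4.171*s - 17.945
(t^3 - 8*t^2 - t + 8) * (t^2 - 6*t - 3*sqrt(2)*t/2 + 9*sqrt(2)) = t^5 - 14*t^4 - 3*sqrt(2)*t^4/2 + 21*sqrt(2)*t^3 + 47*t^3 - 141*sqrt(2)*t^2/2 + 14*t^2 - 48*t - 21*sqrt(2)*t + 72*sqrt(2)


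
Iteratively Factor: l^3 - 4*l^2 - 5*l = (l - 5)*(l^2 + l) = (l - 5)*(l + 1)*(l)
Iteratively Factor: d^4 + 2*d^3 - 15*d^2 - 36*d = (d - 4)*(d^3 + 6*d^2 + 9*d) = (d - 4)*(d + 3)*(d^2 + 3*d) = d*(d - 4)*(d + 3)*(d + 3)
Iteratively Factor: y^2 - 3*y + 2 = (y - 1)*(y - 2)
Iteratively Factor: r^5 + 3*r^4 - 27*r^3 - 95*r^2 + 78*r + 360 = (r - 2)*(r^4 + 5*r^3 - 17*r^2 - 129*r - 180) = (r - 2)*(r + 4)*(r^3 + r^2 - 21*r - 45) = (r - 2)*(r + 3)*(r + 4)*(r^2 - 2*r - 15) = (r - 2)*(r + 3)^2*(r + 4)*(r - 5)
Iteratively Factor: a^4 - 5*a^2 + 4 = (a + 1)*(a^3 - a^2 - 4*a + 4) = (a + 1)*(a + 2)*(a^2 - 3*a + 2) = (a - 1)*(a + 1)*(a + 2)*(a - 2)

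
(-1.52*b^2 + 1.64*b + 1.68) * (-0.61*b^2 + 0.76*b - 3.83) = 0.9272*b^4 - 2.1556*b^3 + 6.0432*b^2 - 5.0044*b - 6.4344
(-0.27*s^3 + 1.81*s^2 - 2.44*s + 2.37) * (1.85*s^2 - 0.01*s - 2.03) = -0.4995*s^5 + 3.3512*s^4 - 3.984*s^3 + 0.7346*s^2 + 4.9295*s - 4.8111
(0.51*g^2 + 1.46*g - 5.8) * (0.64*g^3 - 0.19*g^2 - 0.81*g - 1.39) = 0.3264*g^5 + 0.8375*g^4 - 4.4025*g^3 - 0.7895*g^2 + 2.6686*g + 8.062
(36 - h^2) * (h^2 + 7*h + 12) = -h^4 - 7*h^3 + 24*h^2 + 252*h + 432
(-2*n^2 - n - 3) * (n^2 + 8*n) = -2*n^4 - 17*n^3 - 11*n^2 - 24*n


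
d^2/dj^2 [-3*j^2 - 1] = -6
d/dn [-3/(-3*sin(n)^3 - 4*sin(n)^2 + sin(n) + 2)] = 3*(1 - 9*sin(n))*cos(n)/((sin(n) + 1)^3*(3*sin(n) - 2)^2)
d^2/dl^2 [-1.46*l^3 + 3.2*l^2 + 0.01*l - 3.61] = 6.4 - 8.76*l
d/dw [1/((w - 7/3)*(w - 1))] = 6*(5 - 3*w)/(9*w^4 - 60*w^3 + 142*w^2 - 140*w + 49)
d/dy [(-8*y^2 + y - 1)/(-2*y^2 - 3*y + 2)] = (26*y^2 - 36*y - 1)/(4*y^4 + 12*y^3 + y^2 - 12*y + 4)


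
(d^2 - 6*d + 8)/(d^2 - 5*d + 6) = (d - 4)/(d - 3)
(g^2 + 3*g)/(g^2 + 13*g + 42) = g*(g + 3)/(g^2 + 13*g + 42)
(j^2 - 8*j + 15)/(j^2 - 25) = (j - 3)/(j + 5)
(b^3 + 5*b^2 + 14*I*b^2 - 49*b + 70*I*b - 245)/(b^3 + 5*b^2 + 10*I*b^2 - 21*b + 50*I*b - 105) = (b + 7*I)/(b + 3*I)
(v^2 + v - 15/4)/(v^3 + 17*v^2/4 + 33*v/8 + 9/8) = 2*(4*v^2 + 4*v - 15)/(8*v^3 + 34*v^2 + 33*v + 9)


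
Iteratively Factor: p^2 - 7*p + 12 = (p - 4)*(p - 3)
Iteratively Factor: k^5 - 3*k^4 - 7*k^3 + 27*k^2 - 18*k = (k)*(k^4 - 3*k^3 - 7*k^2 + 27*k - 18) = k*(k - 2)*(k^3 - k^2 - 9*k + 9) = k*(k - 3)*(k - 2)*(k^2 + 2*k - 3) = k*(k - 3)*(k - 2)*(k - 1)*(k + 3)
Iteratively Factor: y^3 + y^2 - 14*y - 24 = (y + 3)*(y^2 - 2*y - 8) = (y + 2)*(y + 3)*(y - 4)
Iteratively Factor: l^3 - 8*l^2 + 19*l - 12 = (l - 3)*(l^2 - 5*l + 4) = (l - 3)*(l - 1)*(l - 4)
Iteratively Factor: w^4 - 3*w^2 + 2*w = (w - 1)*(w^3 + w^2 - 2*w) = w*(w - 1)*(w^2 + w - 2) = w*(w - 1)^2*(w + 2)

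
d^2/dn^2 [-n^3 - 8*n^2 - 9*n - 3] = -6*n - 16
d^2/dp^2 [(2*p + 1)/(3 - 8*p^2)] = 16*(-32*p^2*(2*p + 1) + (6*p + 1)*(8*p^2 - 3))/(8*p^2 - 3)^3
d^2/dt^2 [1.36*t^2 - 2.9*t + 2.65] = 2.72000000000000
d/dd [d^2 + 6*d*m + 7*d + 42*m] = 2*d + 6*m + 7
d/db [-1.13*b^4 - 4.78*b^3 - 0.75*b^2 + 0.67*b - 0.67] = -4.52*b^3 - 14.34*b^2 - 1.5*b + 0.67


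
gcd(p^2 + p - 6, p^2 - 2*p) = p - 2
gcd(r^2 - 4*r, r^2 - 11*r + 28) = r - 4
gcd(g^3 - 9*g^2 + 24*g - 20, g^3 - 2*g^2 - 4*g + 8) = g^2 - 4*g + 4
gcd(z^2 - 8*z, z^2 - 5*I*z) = z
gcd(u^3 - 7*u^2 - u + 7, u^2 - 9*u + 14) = u - 7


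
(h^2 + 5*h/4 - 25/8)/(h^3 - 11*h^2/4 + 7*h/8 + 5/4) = (2*h + 5)/(2*h^2 - 3*h - 2)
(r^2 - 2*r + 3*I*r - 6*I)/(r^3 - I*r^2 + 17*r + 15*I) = (r - 2)/(r^2 - 4*I*r + 5)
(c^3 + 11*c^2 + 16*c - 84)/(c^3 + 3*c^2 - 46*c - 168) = (c^2 + 5*c - 14)/(c^2 - 3*c - 28)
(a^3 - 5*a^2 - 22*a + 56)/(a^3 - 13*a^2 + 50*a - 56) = (a + 4)/(a - 4)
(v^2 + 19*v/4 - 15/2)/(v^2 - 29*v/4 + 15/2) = (v + 6)/(v - 6)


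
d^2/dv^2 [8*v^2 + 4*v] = 16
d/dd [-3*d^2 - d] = -6*d - 1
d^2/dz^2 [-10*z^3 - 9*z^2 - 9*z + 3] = -60*z - 18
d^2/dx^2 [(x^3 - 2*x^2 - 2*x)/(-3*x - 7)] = 2*(-9*x^3 - 63*x^2 - 147*x + 56)/(27*x^3 + 189*x^2 + 441*x + 343)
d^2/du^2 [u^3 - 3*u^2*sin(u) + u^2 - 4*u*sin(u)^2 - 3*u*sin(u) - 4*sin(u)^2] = 3*u^2*sin(u) + 3*u*sin(u) - 12*u*cos(u) - 8*u*cos(2*u) + 6*u - 6*sqrt(2)*sin(u + pi/4) - 8*sqrt(2)*sin(2*u + pi/4) + 2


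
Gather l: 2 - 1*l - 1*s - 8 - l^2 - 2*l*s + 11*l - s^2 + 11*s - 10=-l^2 + l*(10 - 2*s) - s^2 + 10*s - 16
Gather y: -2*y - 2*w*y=y*(-2*w - 2)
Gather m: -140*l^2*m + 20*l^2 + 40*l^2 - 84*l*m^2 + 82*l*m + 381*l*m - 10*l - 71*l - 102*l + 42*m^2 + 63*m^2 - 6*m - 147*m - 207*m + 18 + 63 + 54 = 60*l^2 - 183*l + m^2*(105 - 84*l) + m*(-140*l^2 + 463*l - 360) + 135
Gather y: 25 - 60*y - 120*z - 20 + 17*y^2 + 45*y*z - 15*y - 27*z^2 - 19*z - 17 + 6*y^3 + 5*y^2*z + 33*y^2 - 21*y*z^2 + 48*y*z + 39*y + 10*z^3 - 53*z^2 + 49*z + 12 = 6*y^3 + y^2*(5*z + 50) + y*(-21*z^2 + 93*z - 36) + 10*z^3 - 80*z^2 - 90*z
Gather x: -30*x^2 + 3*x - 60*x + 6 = -30*x^2 - 57*x + 6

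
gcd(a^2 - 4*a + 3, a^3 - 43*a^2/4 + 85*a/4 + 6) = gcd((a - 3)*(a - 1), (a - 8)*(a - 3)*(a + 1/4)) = a - 3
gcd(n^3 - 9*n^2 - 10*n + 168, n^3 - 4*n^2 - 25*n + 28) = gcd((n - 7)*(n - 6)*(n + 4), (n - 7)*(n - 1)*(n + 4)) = n^2 - 3*n - 28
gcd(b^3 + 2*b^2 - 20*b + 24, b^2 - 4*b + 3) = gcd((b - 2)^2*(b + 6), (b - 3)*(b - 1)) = 1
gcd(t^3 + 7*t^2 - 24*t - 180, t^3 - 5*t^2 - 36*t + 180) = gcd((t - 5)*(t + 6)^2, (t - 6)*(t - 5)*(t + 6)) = t^2 + t - 30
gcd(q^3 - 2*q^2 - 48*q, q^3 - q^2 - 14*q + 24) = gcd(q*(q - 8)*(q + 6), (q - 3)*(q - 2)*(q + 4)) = 1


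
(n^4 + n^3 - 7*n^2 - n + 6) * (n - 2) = n^5 - n^4 - 9*n^3 + 13*n^2 + 8*n - 12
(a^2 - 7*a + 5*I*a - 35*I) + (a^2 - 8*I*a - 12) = 2*a^2 - 7*a - 3*I*a - 12 - 35*I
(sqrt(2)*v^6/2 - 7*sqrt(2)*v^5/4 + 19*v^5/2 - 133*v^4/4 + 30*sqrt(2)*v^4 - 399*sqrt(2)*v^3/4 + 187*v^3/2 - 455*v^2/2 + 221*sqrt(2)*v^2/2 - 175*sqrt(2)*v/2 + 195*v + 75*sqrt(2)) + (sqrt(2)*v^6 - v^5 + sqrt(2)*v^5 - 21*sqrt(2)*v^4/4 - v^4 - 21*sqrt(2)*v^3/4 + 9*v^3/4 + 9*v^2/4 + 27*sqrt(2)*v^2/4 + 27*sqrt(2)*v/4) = 3*sqrt(2)*v^6/2 - 3*sqrt(2)*v^5/4 + 17*v^5/2 - 137*v^4/4 + 99*sqrt(2)*v^4/4 - 105*sqrt(2)*v^3 + 383*v^3/4 - 901*v^2/4 + 469*sqrt(2)*v^2/4 - 323*sqrt(2)*v/4 + 195*v + 75*sqrt(2)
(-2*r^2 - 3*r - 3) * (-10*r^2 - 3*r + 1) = 20*r^4 + 36*r^3 + 37*r^2 + 6*r - 3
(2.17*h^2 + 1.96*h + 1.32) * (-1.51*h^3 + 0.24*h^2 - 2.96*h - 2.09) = -3.2767*h^5 - 2.4388*h^4 - 7.946*h^3 - 10.0201*h^2 - 8.0036*h - 2.7588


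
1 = 1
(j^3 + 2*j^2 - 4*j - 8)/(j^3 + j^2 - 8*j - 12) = (j - 2)/(j - 3)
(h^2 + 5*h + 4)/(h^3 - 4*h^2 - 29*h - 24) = (h + 4)/(h^2 - 5*h - 24)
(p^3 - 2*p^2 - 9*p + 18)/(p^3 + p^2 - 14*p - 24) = (p^2 - 5*p + 6)/(p^2 - 2*p - 8)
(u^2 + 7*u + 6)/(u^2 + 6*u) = (u + 1)/u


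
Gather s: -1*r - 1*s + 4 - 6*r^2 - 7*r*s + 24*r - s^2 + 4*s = -6*r^2 + 23*r - s^2 + s*(3 - 7*r) + 4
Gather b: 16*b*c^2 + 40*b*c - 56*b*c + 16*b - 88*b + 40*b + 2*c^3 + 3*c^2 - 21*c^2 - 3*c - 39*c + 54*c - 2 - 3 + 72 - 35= b*(16*c^2 - 16*c - 32) + 2*c^3 - 18*c^2 + 12*c + 32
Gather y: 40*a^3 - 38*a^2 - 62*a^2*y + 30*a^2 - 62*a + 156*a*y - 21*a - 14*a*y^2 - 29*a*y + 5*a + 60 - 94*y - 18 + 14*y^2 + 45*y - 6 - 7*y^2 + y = 40*a^3 - 8*a^2 - 78*a + y^2*(7 - 14*a) + y*(-62*a^2 + 127*a - 48) + 36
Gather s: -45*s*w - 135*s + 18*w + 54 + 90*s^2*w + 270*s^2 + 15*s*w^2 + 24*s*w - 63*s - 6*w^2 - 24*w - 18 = s^2*(90*w + 270) + s*(15*w^2 - 21*w - 198) - 6*w^2 - 6*w + 36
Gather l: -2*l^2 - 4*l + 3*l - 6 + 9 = -2*l^2 - l + 3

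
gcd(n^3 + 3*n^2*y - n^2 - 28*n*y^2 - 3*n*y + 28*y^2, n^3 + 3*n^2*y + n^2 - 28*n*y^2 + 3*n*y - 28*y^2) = -n^2 - 3*n*y + 28*y^2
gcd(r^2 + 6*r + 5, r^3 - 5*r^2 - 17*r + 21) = 1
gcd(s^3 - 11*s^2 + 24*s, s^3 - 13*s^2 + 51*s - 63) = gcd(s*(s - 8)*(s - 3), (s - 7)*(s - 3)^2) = s - 3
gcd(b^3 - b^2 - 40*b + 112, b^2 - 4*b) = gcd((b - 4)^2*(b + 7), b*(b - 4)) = b - 4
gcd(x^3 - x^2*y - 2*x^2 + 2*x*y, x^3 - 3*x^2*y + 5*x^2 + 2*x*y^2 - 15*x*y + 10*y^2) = x - y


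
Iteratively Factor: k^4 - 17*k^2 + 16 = (k + 4)*(k^3 - 4*k^2 - k + 4) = (k + 1)*(k + 4)*(k^2 - 5*k + 4) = (k - 4)*(k + 1)*(k + 4)*(k - 1)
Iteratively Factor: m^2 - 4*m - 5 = (m - 5)*(m + 1)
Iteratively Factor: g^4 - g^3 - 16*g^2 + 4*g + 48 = (g + 2)*(g^3 - 3*g^2 - 10*g + 24) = (g - 4)*(g + 2)*(g^2 + g - 6) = (g - 4)*(g - 2)*(g + 2)*(g + 3)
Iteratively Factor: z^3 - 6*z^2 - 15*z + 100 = (z + 4)*(z^2 - 10*z + 25) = (z - 5)*(z + 4)*(z - 5)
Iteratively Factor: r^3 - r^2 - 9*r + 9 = (r - 3)*(r^2 + 2*r - 3) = (r - 3)*(r - 1)*(r + 3)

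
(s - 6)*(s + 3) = s^2 - 3*s - 18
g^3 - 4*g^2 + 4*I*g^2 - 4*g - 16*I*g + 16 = (g - 4)*(g + 2*I)^2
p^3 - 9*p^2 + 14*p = p*(p - 7)*(p - 2)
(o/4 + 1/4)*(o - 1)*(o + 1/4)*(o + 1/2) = o^4/4 + 3*o^3/16 - 7*o^2/32 - 3*o/16 - 1/32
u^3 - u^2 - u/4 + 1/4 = (u - 1)*(u - 1/2)*(u + 1/2)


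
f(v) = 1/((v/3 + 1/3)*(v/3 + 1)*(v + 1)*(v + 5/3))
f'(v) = -1/((v/3 + 1/3)*(v/3 + 1)*(v + 1)*(v + 5/3)^2) - 1/((v/3 + 1/3)*(v/3 + 1)*(v + 1)^2*(v + 5/3)) - 1/(3*(v/3 + 1/3)*(v/3 + 1)^2*(v + 1)*(v + 5/3)) - 1/(3*(v/3 + 1/3)^2*(v/3 + 1)*(v + 1)*(v + 5/3)) = 27*(-3*(v + 1)*(v + 3) - (v + 1)*(3*v + 5) - 2*(v + 3)*(3*v + 5))/((v + 1)^3*(v + 3)^2*(3*v + 5)^2)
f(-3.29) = 3.65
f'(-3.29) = 18.00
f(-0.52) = 13.74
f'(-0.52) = -74.75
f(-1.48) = 137.67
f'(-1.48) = -254.47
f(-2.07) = -20.96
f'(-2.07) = -68.60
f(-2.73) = -10.47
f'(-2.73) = 16.83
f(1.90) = 0.06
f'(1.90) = -0.07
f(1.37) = 0.12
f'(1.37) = -0.17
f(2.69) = 0.03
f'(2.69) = -0.03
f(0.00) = 1.80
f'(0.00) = -5.28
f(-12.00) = 0.00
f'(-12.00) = 0.00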